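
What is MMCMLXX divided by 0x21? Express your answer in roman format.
Convert MMCMLXX (Roman numeral) → 1000 + 1000 + 900 + 50 + 10 + 10 = 2970 (decimal)
Convert 0x21 (hexadecimal) → 2×16 + 1 = 33 (decimal)
Compute 2970 ÷ 33 = 90
Convert 90 (decimal) → XC (Roman numeral)
XC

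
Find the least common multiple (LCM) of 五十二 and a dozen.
Convert 五十二 (Chinese numeral) → 5×10 + 2 = 52 (decimal)
Convert a dozen (colloquial) → 12 (decimal)
Compute lcm(52, 12) = 156
156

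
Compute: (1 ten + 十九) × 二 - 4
Convert 1 ten (place-value notation) → 1×10 = 10 (decimal)
Convert 十九 (Chinese numeral) → 1×10 + 9 = 19 (decimal)
Convert 二 (Chinese numeral) → 2 (decimal)
Expression in decimal: (10 + 19) × 2 - 4
Parentheses first: 10 + 19 = 29
Multiply: 29 × 2 = 58
Subtract: 58 - 4 = 54
54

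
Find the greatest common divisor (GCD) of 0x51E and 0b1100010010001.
Convert 0x51E (hexadecimal) → 5×256 + 1×16 + 14 = 1310 (decimal)
Convert 0b1100010010001 (binary) → 4096 + 2048 + 128 + 16 + 1 = 6289 (decimal)
Compute gcd(1310, 6289) = 1
1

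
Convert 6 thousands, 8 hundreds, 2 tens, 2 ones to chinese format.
Convert 6 thousands, 8 hundreds, 2 tens, 2 ones (place-value notation) → 6×1000 + 8×100 + 2×10 + 2 = 6822 (decimal)
Convert 6822 (decimal) → 6822 = 6×1000 + 8×100 + 2×10 + 2 → 六千八百二十二 (Chinese numeral)
六千八百二十二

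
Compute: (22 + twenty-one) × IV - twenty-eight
Convert twenty-one (English words) → 21 (decimal)
Convert IV (Roman numeral) → 4 (decimal)
Convert twenty-eight (English words) → 28 (decimal)
Expression in decimal: (22 + 21) × 4 - 28
Parentheses first: 22 + 21 = 43
Multiply: 43 × 4 = 172
Subtract: 172 - 28 = 144
144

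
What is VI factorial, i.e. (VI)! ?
Convert VI (Roman numeral) → 5 + 1 = 6 (decimal)
Compute 6! = 720
720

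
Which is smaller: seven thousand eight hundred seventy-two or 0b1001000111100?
Convert seven thousand eight hundred seventy-two (English words) → 7×1000 + 8×100 + 72 = 7872 (decimal)
Convert 0b1001000111100 (binary) → 4096 + 512 + 32 + 16 + 8 + 4 = 4668 (decimal)
Compare 7872 vs 4668: smaller = 4668
4668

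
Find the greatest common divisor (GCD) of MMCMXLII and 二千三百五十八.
Convert MMCMXLII (Roman numeral) → 1000 + 1000 + 900 + 40 + 1 + 1 = 2942 (decimal)
Convert 二千三百五十八 (Chinese numeral) → 2×1000 + 3×100 + 5×10 + 8 = 2358 (decimal)
Compute gcd(2942, 2358) = 2
2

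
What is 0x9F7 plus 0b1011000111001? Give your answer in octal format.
Convert 0x9F7 (hexadecimal) → 9×256 + 15×16 + 7 = 2551 (decimal)
Convert 0b1011000111001 (binary) → 4096 + 1024 + 512 + 32 + 16 + 8 + 1 = 5689 (decimal)
Compute 2551 + 5689 = 8240
Convert 8240 (decimal) → 8240 = 2×4096 + 6×8 → 0o20060 (octal)
0o20060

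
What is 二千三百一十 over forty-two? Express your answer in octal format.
Convert 二千三百一十 (Chinese numeral) → 2×1000 + 3×100 + 1×10 = 2310 (decimal)
Convert forty-two (English words) → 42 (decimal)
Compute 2310 ÷ 42 = 55
Convert 55 (decimal) → 55 = 6×8 + 7 → 0o67 (octal)
0o67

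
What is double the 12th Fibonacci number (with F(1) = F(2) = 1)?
The 12th Fibonacci number (with F(1) = F(2) = 1): 1, 1, 2, 3, 5, 8, 13, 21, 34, 55, 89, 144 → 144
Compute 144 × 2 = 288
288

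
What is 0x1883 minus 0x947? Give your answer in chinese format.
Convert 0x1883 (hexadecimal) → 1×4096 + 8×256 + 8×16 + 3 = 6275 (decimal)
Convert 0x947 (hexadecimal) → 9×256 + 4×16 + 7 = 2375 (decimal)
Compute 6275 - 2375 = 3900
Convert 3900 (decimal) → 3900 = 3×1000 + 9×100 → 三千九百 (Chinese numeral)
三千九百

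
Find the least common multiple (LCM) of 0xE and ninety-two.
Convert 0xE (hexadecimal) → 14 (decimal)
Convert ninety-two (English words) → 92 (decimal)
Compute lcm(14, 92) = 644
644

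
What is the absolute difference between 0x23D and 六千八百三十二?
Convert 0x23D (hexadecimal) → 2×256 + 3×16 + 13 = 573 (decimal)
Convert 六千八百三十二 (Chinese numeral) → 6×1000 + 8×100 + 3×10 + 2 = 6832 (decimal)
Compute |573 - 6832| = 6259
6259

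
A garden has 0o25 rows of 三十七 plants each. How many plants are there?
Convert 三十七 (Chinese numeral) → 3×10 + 7 = 37 (decimal)
Convert 0o25 (octal) → 2×8 + 5 = 21 (decimal)
Compute 37 × 21 = 777
777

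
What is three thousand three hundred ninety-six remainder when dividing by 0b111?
Convert three thousand three hundred ninety-six (English words) → 3×1000 + 3×100 + 96 = 3396 (decimal)
Convert 0b111 (binary) → 4 + 2 + 1 = 7 (decimal)
Compute 3396 mod 7 = 1
1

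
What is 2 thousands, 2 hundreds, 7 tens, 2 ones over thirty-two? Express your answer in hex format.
Convert 2 thousands, 2 hundreds, 7 tens, 2 ones (place-value notation) → 2×1000 + 2×100 + 7×10 + 2 = 2272 (decimal)
Convert thirty-two (English words) → 32 (decimal)
Compute 2272 ÷ 32 = 71
Convert 71 (decimal) → 71 = 4×16 + 7 → 0x47 (hexadecimal)
0x47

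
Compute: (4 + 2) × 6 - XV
Convert XV (Roman numeral) → 10 + 5 = 15 (decimal)
Expression in decimal: (4 + 2) × 6 - 15
Parentheses first: 4 + 2 = 6
Multiply: 6 × 6 = 36
Subtract: 36 - 15 = 21
21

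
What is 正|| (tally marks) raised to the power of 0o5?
Convert 正|| (tally marks) → 5 + 2 = 7 (decimal)
Convert 0o5 (octal) → 5 (decimal)
Compute 7 ^ 5 = 16807
16807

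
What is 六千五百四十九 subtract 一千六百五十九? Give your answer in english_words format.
Convert 六千五百四十九 (Chinese numeral) → 6×1000 + 5×100 + 4×10 + 9 = 6549 (decimal)
Convert 一千六百五十九 (Chinese numeral) → 1×1000 + 6×100 + 5×10 + 9 = 1659 (decimal)
Compute 6549 - 1659 = 4890
Convert 4890 (decimal) → 4890 = 4×1000 + 8×100 + 90 → four thousand eight hundred ninety (English words)
four thousand eight hundred ninety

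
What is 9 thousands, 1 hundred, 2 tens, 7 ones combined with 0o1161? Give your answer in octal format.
Convert 9 thousands, 1 hundred, 2 tens, 7 ones (place-value notation) → 9×1000 + 1×100 + 2×10 + 7 = 9127 (decimal)
Convert 0o1161 (octal) → 1×512 + 1×64 + 6×8 + 1 = 625 (decimal)
Compute 9127 + 625 = 9752
Convert 9752 (decimal) → 9752 = 2×4096 + 3×512 + 3×8 → 0o23030 (octal)
0o23030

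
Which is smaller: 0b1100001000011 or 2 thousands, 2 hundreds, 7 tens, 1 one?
Convert 0b1100001000011 (binary) → 4096 + 2048 + 64 + 2 + 1 = 6211 (decimal)
Convert 2 thousands, 2 hundreds, 7 tens, 1 one (place-value notation) → 2×1000 + 2×100 + 7×10 + 1 = 2271 (decimal)
Compare 6211 vs 2271: smaller = 2271
2271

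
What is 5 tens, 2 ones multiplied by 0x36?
Convert 5 tens, 2 ones (place-value notation) → 5×10 + 2 = 52 (decimal)
Convert 0x36 (hexadecimal) → 3×16 + 6 = 54 (decimal)
Compute 52 × 54 = 2808
2808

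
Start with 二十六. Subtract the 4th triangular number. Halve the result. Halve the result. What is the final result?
Convert 二十六 (Chinese numeral) → 2×10 + 6 = 26 (decimal)
Start: 26
Convert the 4th triangular number (triangular index) → 4×5/2 = 10 (decimal)
26 - 10 = 16
16 ÷ 2 = 8
8 ÷ 2 = 4
4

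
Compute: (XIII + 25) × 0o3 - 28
Convert XIII (Roman numeral) → 10 + 1 + 1 + 1 = 13 (decimal)
Convert 0o3 (octal) → 3 (decimal)
Expression in decimal: (13 + 25) × 3 - 28
Parentheses first: 13 + 25 = 38
Multiply: 38 × 3 = 114
Subtract: 114 - 28 = 86
86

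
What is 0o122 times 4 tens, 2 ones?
Convert 0o122 (octal) → 1×64 + 2×8 + 2 = 82 (decimal)
Convert 4 tens, 2 ones (place-value notation) → 4×10 + 2 = 42 (decimal)
Compute 82 × 42 = 3444
3444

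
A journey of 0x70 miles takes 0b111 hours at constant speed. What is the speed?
Convert 0x70 (hexadecimal) → 7×16 = 112 (decimal)
Convert 0b111 (binary) → 4 + 2 + 1 = 7 (decimal)
Compute 112 ÷ 7 = 16
16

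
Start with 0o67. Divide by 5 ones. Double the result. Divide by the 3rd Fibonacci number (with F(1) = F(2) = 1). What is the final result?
Convert 0o67 (octal) → 6×8 + 7 = 55 (decimal)
Start: 55
Convert 5 ones (place-value notation) → 5 (decimal)
55 ÷ 5 = 11
11 × 2 = 22
Convert the 3rd Fibonacci number (with F(1) = F(2) = 1) (Fibonacci index) → 1, 1, 2 → 2 (decimal)
22 ÷ 2 = 11
11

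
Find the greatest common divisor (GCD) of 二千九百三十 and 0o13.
Convert 二千九百三十 (Chinese numeral) → 2×1000 + 9×100 + 3×10 = 2930 (decimal)
Convert 0o13 (octal) → 1×8 + 3 = 11 (decimal)
Compute gcd(2930, 11) = 1
1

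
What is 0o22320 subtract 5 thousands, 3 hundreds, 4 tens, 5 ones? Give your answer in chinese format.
Convert 0o22320 (octal) → 2×4096 + 2×512 + 3×64 + 2×8 = 9424 (decimal)
Convert 5 thousands, 3 hundreds, 4 tens, 5 ones (place-value notation) → 5×1000 + 3×100 + 4×10 + 5 = 5345 (decimal)
Compute 9424 - 5345 = 4079
Convert 4079 (decimal) → 4079 = 4×1000 + 7×10 + 9 → 四千零七十九 (Chinese numeral)
四千零七十九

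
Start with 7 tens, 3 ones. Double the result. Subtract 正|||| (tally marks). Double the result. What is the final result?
Convert 7 tens, 3 ones (place-value notation) → 7×10 + 3 = 73 (decimal)
Start: 73
73 × 2 = 146
Convert 正|||| (tally marks) → 5 + 4 = 9 (decimal)
146 - 9 = 137
137 × 2 = 274
274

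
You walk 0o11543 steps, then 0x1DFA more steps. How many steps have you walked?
Convert 0o11543 (octal) → 1×4096 + 1×512 + 5×64 + 4×8 + 3 = 4963 (decimal)
Convert 0x1DFA (hexadecimal) → 1×4096 + 13×256 + 15×16 + 10 = 7674 (decimal)
Compute 4963 + 7674 = 12637
12637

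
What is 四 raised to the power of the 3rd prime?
Convert 四 (Chinese numeral) → 4 (decimal)
Convert the 3rd prime (prime index) → 5 (decimal)
Compute 4 ^ 5 = 1024
1024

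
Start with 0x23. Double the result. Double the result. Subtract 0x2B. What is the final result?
Convert 0x23 (hexadecimal) → 2×16 + 3 = 35 (decimal)
Start: 35
35 × 2 = 70
70 × 2 = 140
Convert 0x2B (hexadecimal) → 2×16 + 11 = 43 (decimal)
140 - 43 = 97
97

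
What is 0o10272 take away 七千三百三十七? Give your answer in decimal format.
Convert 0o10272 (octal) → 1×4096 + 2×64 + 7×8 + 2 = 4282 (decimal)
Convert 七千三百三十七 (Chinese numeral) → 7×1000 + 3×100 + 3×10 + 7 = 7337 (decimal)
Compute 4282 - 7337 = -3055
-3055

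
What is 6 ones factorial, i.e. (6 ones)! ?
Convert 6 ones (place-value notation) → 6 (decimal)
Compute 6! = 720
720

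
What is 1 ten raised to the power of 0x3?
Convert 1 ten (place-value notation) → 1×10 = 10 (decimal)
Convert 0x3 (hexadecimal) → 3 (decimal)
Compute 10 ^ 3 = 1000
1000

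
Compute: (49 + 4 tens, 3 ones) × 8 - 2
Convert 4 tens, 3 ones (place-value notation) → 4×10 + 3 = 43 (decimal)
Expression in decimal: (49 + 43) × 8 - 2
Parentheses first: 49 + 43 = 92
Multiply: 92 × 8 = 736
Subtract: 736 - 2 = 734
734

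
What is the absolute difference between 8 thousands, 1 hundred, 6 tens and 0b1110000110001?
Convert 8 thousands, 1 hundred, 6 tens (place-value notation) → 8×1000 + 1×100 + 6×10 = 8160 (decimal)
Convert 0b1110000110001 (binary) → 4096 + 2048 + 1024 + 32 + 16 + 1 = 7217 (decimal)
Compute |8160 - 7217| = 943
943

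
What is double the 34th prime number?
The 34th prime number = 139
Compute 139 × 2 = 278
278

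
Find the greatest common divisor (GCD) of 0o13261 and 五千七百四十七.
Convert 0o13261 (octal) → 1×4096 + 3×512 + 2×64 + 6×8 + 1 = 5809 (decimal)
Convert 五千七百四十七 (Chinese numeral) → 5×1000 + 7×100 + 4×10 + 7 = 5747 (decimal)
Compute gcd(5809, 5747) = 1
1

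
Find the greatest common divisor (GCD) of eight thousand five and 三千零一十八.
Convert eight thousand five (English words) → 8×1000 + 5 = 8005 (decimal)
Convert 三千零一十八 (Chinese numeral) → 3×1000 + 1×10 + 8 = 3018 (decimal)
Compute gcd(8005, 3018) = 1
1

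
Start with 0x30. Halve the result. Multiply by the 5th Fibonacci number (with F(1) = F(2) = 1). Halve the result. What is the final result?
Convert 0x30 (hexadecimal) → 3×16 = 48 (decimal)
Start: 48
48 ÷ 2 = 24
Convert the 5th Fibonacci number (with F(1) = F(2) = 1) (Fibonacci index) → 1, 1, 2, 3, 5 → 5 (decimal)
24 × 5 = 120
120 ÷ 2 = 60
60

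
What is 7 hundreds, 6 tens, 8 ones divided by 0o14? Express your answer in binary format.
Convert 7 hundreds, 6 tens, 8 ones (place-value notation) → 7×100 + 6×10 + 8 = 768 (decimal)
Convert 0o14 (octal) → 1×8 + 4 = 12 (decimal)
Compute 768 ÷ 12 = 64
Convert 64 (decimal) → 0b1000000 (binary)
0b1000000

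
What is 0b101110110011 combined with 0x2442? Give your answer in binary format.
Convert 0b101110110011 (binary) → 2048 + 512 + 256 + 128 + 32 + 16 + 2 + 1 = 2995 (decimal)
Convert 0x2442 (hexadecimal) → 2×4096 + 4×256 + 4×16 + 2 = 9282 (decimal)
Compute 2995 + 9282 = 12277
Convert 12277 (decimal) → 12277 = 8192 + 2048 + 1024 + 512 + 256 + 128 + 64 + 32 + 16 + 4 + 1 → 0b10111111110101 (binary)
0b10111111110101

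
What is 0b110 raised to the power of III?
Convert 0b110 (binary) → 4 + 2 = 6 (decimal)
Convert III (Roman numeral) → 1 + 1 + 1 = 3 (decimal)
Compute 6 ^ 3 = 216
216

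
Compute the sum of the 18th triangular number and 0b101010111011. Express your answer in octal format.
Convert the 18th triangular number (triangular index) → 18×19/2 = 171 (decimal)
Convert 0b101010111011 (binary) → 2048 + 512 + 128 + 32 + 16 + 8 + 2 + 1 = 2747 (decimal)
Compute 171 + 2747 = 2918
Convert 2918 (decimal) → 2918 = 5×512 + 5×64 + 4×8 + 6 → 0o5546 (octal)
0o5546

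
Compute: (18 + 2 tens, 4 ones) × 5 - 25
Convert 2 tens, 4 ones (place-value notation) → 2×10 + 4 = 24 (decimal)
Expression in decimal: (18 + 24) × 5 - 25
Parentheses first: 18 + 24 = 42
Multiply: 42 × 5 = 210
Subtract: 210 - 25 = 185
185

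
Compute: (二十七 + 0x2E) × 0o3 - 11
Convert 二十七 (Chinese numeral) → 2×10 + 7 = 27 (decimal)
Convert 0x2E (hexadecimal) → 2×16 + 14 = 46 (decimal)
Convert 0o3 (octal) → 3 (decimal)
Expression in decimal: (27 + 46) × 3 - 11
Parentheses first: 27 + 46 = 73
Multiply: 73 × 3 = 219
Subtract: 219 - 11 = 208
208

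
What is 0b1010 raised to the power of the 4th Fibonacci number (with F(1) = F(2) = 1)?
Convert 0b1010 (binary) → 8 + 2 = 10 (decimal)
Convert the 4th Fibonacci number (with F(1) = F(2) = 1) (Fibonacci index) → 1, 1, 2, 3 → 3 (decimal)
Compute 10 ^ 3 = 1000
1000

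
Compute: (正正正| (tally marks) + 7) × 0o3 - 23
Convert 正正正| (tally marks) → 5 + 5 + 5 + 1 = 16 (decimal)
Convert 0o3 (octal) → 3 (decimal)
Expression in decimal: (16 + 7) × 3 - 23
Parentheses first: 16 + 7 = 23
Multiply: 23 × 3 = 69
Subtract: 69 - 23 = 46
46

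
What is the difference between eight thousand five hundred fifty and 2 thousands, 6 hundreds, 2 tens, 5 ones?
Convert eight thousand five hundred fifty (English words) → 8×1000 + 5×100 + 50 = 8550 (decimal)
Convert 2 thousands, 6 hundreds, 2 tens, 5 ones (place-value notation) → 2×1000 + 6×100 + 2×10 + 5 = 2625 (decimal)
Difference: |8550 - 2625| = 5925
5925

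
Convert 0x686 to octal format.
Convert 0x686 (hexadecimal) → 6×256 + 8×16 + 6 = 1670 (decimal)
Convert 1670 (decimal) → 1670 = 3×512 + 2×64 + 6 → 0o3206 (octal)
0o3206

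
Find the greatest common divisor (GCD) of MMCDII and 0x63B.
Convert MMCDII (Roman numeral) → 1000 + 1000 + 400 + 1 + 1 = 2402 (decimal)
Convert 0x63B (hexadecimal) → 6×256 + 3×16 + 11 = 1595 (decimal)
Compute gcd(2402, 1595) = 1
1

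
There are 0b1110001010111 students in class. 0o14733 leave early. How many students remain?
Convert 0b1110001010111 (binary) → 4096 + 2048 + 1024 + 64 + 16 + 4 + 2 + 1 = 7255 (decimal)
Convert 0o14733 (octal) → 1×4096 + 4×512 + 7×64 + 3×8 + 3 = 6619 (decimal)
Compute 7255 - 6619 = 636
636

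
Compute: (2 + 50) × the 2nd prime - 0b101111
Convert the 2nd prime (prime index) → 3 (decimal)
Convert 0b101111 (binary) → 32 + 8 + 4 + 2 + 1 = 47 (decimal)
Expression in decimal: (2 + 50) × 3 - 47
Parentheses first: 2 + 50 = 52
Multiply: 52 × 3 = 156
Subtract: 156 - 47 = 109
109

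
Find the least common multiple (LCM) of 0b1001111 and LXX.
Convert 0b1001111 (binary) → 64 + 8 + 4 + 2 + 1 = 79 (decimal)
Convert LXX (Roman numeral) → 50 + 10 + 10 = 70 (decimal)
Compute lcm(79, 70) = 5530
5530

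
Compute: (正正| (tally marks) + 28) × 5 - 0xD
Convert 正正| (tally marks) → 5 + 5 + 1 = 11 (decimal)
Convert 0xD (hexadecimal) → 13 (decimal)
Expression in decimal: (11 + 28) × 5 - 13
Parentheses first: 11 + 28 = 39
Multiply: 39 × 5 = 195
Subtract: 195 - 13 = 182
182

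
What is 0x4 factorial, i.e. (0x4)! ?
Convert 0x4 (hexadecimal) → 4 (decimal)
Compute 4! = 24
24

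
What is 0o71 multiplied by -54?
Convert 0o71 (octal) → 7×8 + 1 = 57 (decimal)
Compute 57 × -54 = -3078
-3078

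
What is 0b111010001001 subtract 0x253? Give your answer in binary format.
Convert 0b111010001001 (binary) → 2048 + 1024 + 512 + 128 + 8 + 1 = 3721 (decimal)
Convert 0x253 (hexadecimal) → 2×256 + 5×16 + 3 = 595 (decimal)
Compute 3721 - 595 = 3126
Convert 3126 (decimal) → 3126 = 2048 + 1024 + 32 + 16 + 4 + 2 → 0b110000110110 (binary)
0b110000110110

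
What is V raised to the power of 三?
Convert V (Roman numeral) → 5 (decimal)
Convert 三 (Chinese numeral) → 3 (decimal)
Compute 5 ^ 3 = 125
125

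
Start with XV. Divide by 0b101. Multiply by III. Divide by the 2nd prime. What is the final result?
Convert XV (Roman numeral) → 10 + 5 = 15 (decimal)
Start: 15
Convert 0b101 (binary) → 4 + 1 = 5 (decimal)
15 ÷ 5 = 3
Convert III (Roman numeral) → 1 + 1 + 1 = 3 (decimal)
3 × 3 = 9
Convert the 2nd prime (prime index) → 3 (decimal)
9 ÷ 3 = 3
3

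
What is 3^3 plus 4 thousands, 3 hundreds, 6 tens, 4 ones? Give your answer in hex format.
Convert 3^3 (power) → 27 (decimal)
Convert 4 thousands, 3 hundreds, 6 tens, 4 ones (place-value notation) → 4×1000 + 3×100 + 6×10 + 4 = 4364 (decimal)
Compute 27 + 4364 = 4391
Convert 4391 (decimal) → 4391 = 1×4096 + 1×256 + 2×16 + 7 → 0x1127 (hexadecimal)
0x1127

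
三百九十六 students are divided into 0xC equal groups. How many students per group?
Convert 三百九十六 (Chinese numeral) → 3×100 + 9×10 + 6 = 396 (decimal)
Convert 0xC (hexadecimal) → 12 (decimal)
Compute 396 ÷ 12 = 33
33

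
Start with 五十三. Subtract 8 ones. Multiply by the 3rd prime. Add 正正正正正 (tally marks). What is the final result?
Convert 五十三 (Chinese numeral) → 5×10 + 3 = 53 (decimal)
Start: 53
Convert 8 ones (place-value notation) → 8 (decimal)
53 - 8 = 45
Convert the 3rd prime (prime index) → 5 (decimal)
45 × 5 = 225
Convert 正正正正正 (tally marks) → 5 + 5 + 5 + 5 + 5 = 25 (decimal)
225 + 25 = 250
250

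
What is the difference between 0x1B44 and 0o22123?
Convert 0x1B44 (hexadecimal) → 1×4096 + 11×256 + 4×16 + 4 = 6980 (decimal)
Convert 0o22123 (octal) → 2×4096 + 2×512 + 1×64 + 2×8 + 3 = 9299 (decimal)
Difference: |6980 - 9299| = 2319
2319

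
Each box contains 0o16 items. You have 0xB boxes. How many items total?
Convert 0o16 (octal) → 1×8 + 6 = 14 (decimal)
Convert 0xB (hexadecimal) → 11 (decimal)
Compute 14 × 11 = 154
154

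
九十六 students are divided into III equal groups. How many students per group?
Convert 九十六 (Chinese numeral) → 9×10 + 6 = 96 (decimal)
Convert III (Roman numeral) → 1 + 1 + 1 = 3 (decimal)
Compute 96 ÷ 3 = 32
32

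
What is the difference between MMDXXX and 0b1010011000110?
Convert MMDXXX (Roman numeral) → 1000 + 1000 + 500 + 10 + 10 + 10 = 2530 (decimal)
Convert 0b1010011000110 (binary) → 4096 + 1024 + 128 + 64 + 4 + 2 = 5318 (decimal)
Difference: |2530 - 5318| = 2788
2788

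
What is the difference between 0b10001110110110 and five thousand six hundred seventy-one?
Convert 0b10001110110110 (binary) → 8192 + 512 + 256 + 128 + 32 + 16 + 4 + 2 = 9142 (decimal)
Convert five thousand six hundred seventy-one (English words) → 5×1000 + 6×100 + 71 = 5671 (decimal)
Difference: |9142 - 5671| = 3471
3471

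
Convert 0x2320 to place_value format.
Convert 0x2320 (hexadecimal) → 2×4096 + 3×256 + 2×16 = 8992 (decimal)
Convert 8992 (decimal) → 8992 = 8×1000 + 9×100 + 9×10 + 2 → 8 thousands, 9 hundreds, 9 tens, 2 ones (place-value notation)
8 thousands, 9 hundreds, 9 tens, 2 ones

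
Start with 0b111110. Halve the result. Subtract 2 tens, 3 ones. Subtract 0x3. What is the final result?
Convert 0b111110 (binary) → 32 + 16 + 8 + 4 + 2 = 62 (decimal)
Start: 62
62 ÷ 2 = 31
Convert 2 tens, 3 ones (place-value notation) → 2×10 + 3 = 23 (decimal)
31 - 23 = 8
Convert 0x3 (hexadecimal) → 3 (decimal)
8 - 3 = 5
5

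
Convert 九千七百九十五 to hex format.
Convert 九千七百九十五 (Chinese numeral) → 9×1000 + 7×100 + 9×10 + 5 = 9795 (decimal)
Convert 9795 (decimal) → 9795 = 2×4096 + 6×256 + 4×16 + 3 → 0x2643 (hexadecimal)
0x2643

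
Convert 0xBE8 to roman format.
Convert 0xBE8 (hexadecimal) → 11×256 + 14×16 + 8 = 3048 (decimal)
Convert 3048 (decimal) → 3048 = 1000 + 1000 + 1000 + 40 + 5 + 1 + 1 + 1 → MMMXLVIII (Roman numeral)
MMMXLVIII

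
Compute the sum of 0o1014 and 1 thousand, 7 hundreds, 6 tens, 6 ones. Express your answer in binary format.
Convert 0o1014 (octal) → 1×512 + 1×8 + 4 = 524 (decimal)
Convert 1 thousand, 7 hundreds, 6 tens, 6 ones (place-value notation) → 1×1000 + 7×100 + 6×10 + 6 = 1766 (decimal)
Compute 524 + 1766 = 2290
Convert 2290 (decimal) → 2290 = 2048 + 128 + 64 + 32 + 16 + 2 → 0b100011110010 (binary)
0b100011110010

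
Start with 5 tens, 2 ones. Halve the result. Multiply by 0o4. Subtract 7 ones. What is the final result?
Convert 5 tens, 2 ones (place-value notation) → 5×10 + 2 = 52 (decimal)
Start: 52
52 ÷ 2 = 26
Convert 0o4 (octal) → 4 (decimal)
26 × 4 = 104
Convert 7 ones (place-value notation) → 7 (decimal)
104 - 7 = 97
97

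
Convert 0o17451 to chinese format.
Convert 0o17451 (octal) → 1×4096 + 7×512 + 4×64 + 5×8 + 1 = 7977 (decimal)
Convert 7977 (decimal) → 7977 = 7×1000 + 9×100 + 7×10 + 7 → 七千九百七十七 (Chinese numeral)
七千九百七十七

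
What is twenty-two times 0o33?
Convert twenty-two (English words) → 22 (decimal)
Convert 0o33 (octal) → 3×8 + 3 = 27 (decimal)
Compute 22 × 27 = 594
594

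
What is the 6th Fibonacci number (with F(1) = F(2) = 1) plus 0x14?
The 6th Fibonacci number (with F(1) = F(2) = 1): 1, 1, 2, 3, 5, 8 → 8
Convert 0x14 (hexadecimal) → 1×16 + 4 = 20 (decimal)
Compute 8 + 20 = 28
28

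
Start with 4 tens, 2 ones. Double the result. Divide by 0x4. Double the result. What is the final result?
Convert 4 tens, 2 ones (place-value notation) → 4×10 + 2 = 42 (decimal)
Start: 42
42 × 2 = 84
Convert 0x4 (hexadecimal) → 4 (decimal)
84 ÷ 4 = 21
21 × 2 = 42
42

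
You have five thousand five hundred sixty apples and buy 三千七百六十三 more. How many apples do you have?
Convert five thousand five hundred sixty (English words) → 5×1000 + 5×100 + 60 = 5560 (decimal)
Convert 三千七百六十三 (Chinese numeral) → 3×1000 + 7×100 + 6×10 + 3 = 3763 (decimal)
Compute 5560 + 3763 = 9323
9323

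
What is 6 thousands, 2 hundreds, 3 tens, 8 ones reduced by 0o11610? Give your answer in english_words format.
Convert 6 thousands, 2 hundreds, 3 tens, 8 ones (place-value notation) → 6×1000 + 2×100 + 3×10 + 8 = 6238 (decimal)
Convert 0o11610 (octal) → 1×4096 + 1×512 + 6×64 + 1×8 = 5000 (decimal)
Compute 6238 - 5000 = 1238
Convert 1238 (decimal) → 1238 = 1×1000 + 2×100 + 38 → one thousand two hundred thirty-eight (English words)
one thousand two hundred thirty-eight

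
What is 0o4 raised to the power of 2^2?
Convert 0o4 (octal) → 4 (decimal)
Convert 2^2 (power) → 4 (decimal)
Compute 4 ^ 4 = 256
256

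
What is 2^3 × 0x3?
Convert 2^3 (power) → 8 (decimal)
Convert 0x3 (hexadecimal) → 3 (decimal)
Compute 8 × 3 = 24
24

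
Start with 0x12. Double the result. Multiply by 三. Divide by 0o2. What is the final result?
Convert 0x12 (hexadecimal) → 1×16 + 2 = 18 (decimal)
Start: 18
18 × 2 = 36
Convert 三 (Chinese numeral) → 3 (decimal)
36 × 3 = 108
Convert 0o2 (octal) → 2 (decimal)
108 ÷ 2 = 54
54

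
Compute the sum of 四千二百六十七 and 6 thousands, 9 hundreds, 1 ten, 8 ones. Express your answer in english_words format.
Convert 四千二百六十七 (Chinese numeral) → 4×1000 + 2×100 + 6×10 + 7 = 4267 (decimal)
Convert 6 thousands, 9 hundreds, 1 ten, 8 ones (place-value notation) → 6×1000 + 9×100 + 1×10 + 8 = 6918 (decimal)
Compute 4267 + 6918 = 11185
Convert 11185 (decimal) → 11185 = 11×1000 + 1×100 + 85 → eleven thousand one hundred eighty-five (English words)
eleven thousand one hundred eighty-five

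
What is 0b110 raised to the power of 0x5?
Convert 0b110 (binary) → 4 + 2 = 6 (decimal)
Convert 0x5 (hexadecimal) → 5 (decimal)
Compute 6 ^ 5 = 7776
7776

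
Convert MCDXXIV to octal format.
Convert MCDXXIV (Roman numeral) → 1000 + 400 + 10 + 10 + 4 = 1424 (decimal)
Convert 1424 (decimal) → 1424 = 2×512 + 6×64 + 2×8 → 0o2620 (octal)
0o2620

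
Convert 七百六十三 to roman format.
Convert 七百六十三 (Chinese numeral) → 7×100 + 6×10 + 3 = 763 (decimal)
Convert 763 (decimal) → 763 = 500 + 100 + 100 + 50 + 10 + 1 + 1 + 1 → DCCLXIII (Roman numeral)
DCCLXIII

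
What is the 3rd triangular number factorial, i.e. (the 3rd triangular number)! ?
Convert the 3rd triangular number (triangular index) → 3×4/2 = 6 (decimal)
Compute 6! = 720
720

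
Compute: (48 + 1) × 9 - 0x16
Convert 0x16 (hexadecimal) → 1×16 + 6 = 22 (decimal)
Expression in decimal: (48 + 1) × 9 - 22
Parentheses first: 48 + 1 = 49
Multiply: 49 × 9 = 441
Subtract: 441 - 22 = 419
419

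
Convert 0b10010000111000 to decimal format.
Convert 0b10010000111000 (binary) → 8192 + 1024 + 32 + 16 + 8 = 9272 (decimal)
9272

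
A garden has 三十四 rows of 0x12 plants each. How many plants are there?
Convert 0x12 (hexadecimal) → 1×16 + 2 = 18 (decimal)
Convert 三十四 (Chinese numeral) → 3×10 + 4 = 34 (decimal)
Compute 18 × 34 = 612
612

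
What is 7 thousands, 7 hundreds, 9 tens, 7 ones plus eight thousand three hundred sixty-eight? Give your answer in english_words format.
Convert 7 thousands, 7 hundreds, 9 tens, 7 ones (place-value notation) → 7×1000 + 7×100 + 9×10 + 7 = 7797 (decimal)
Convert eight thousand three hundred sixty-eight (English words) → 8×1000 + 3×100 + 68 = 8368 (decimal)
Compute 7797 + 8368 = 16165
Convert 16165 (decimal) → 16165 = 16×1000 + 1×100 + 65 → sixteen thousand one hundred sixty-five (English words)
sixteen thousand one hundred sixty-five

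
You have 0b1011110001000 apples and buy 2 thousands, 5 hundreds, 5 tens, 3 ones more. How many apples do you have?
Convert 0b1011110001000 (binary) → 4096 + 1024 + 512 + 256 + 128 + 8 = 6024 (decimal)
Convert 2 thousands, 5 hundreds, 5 tens, 3 ones (place-value notation) → 2×1000 + 5×100 + 5×10 + 3 = 2553 (decimal)
Compute 6024 + 2553 = 8577
8577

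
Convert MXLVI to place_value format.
Convert MXLVI (Roman numeral) → 1000 + 40 + 5 + 1 = 1046 (decimal)
Convert 1046 (decimal) → 1046 = 1×1000 + 4×10 + 6 → 1 thousand, 4 tens, 6 ones (place-value notation)
1 thousand, 4 tens, 6 ones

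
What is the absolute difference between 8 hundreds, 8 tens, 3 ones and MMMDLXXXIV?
Convert 8 hundreds, 8 tens, 3 ones (place-value notation) → 8×100 + 8×10 + 3 = 883 (decimal)
Convert MMMDLXXXIV (Roman numeral) → 1000 + 1000 + 1000 + 500 + 50 + 10 + 10 + 10 + 4 = 3584 (decimal)
Compute |883 - 3584| = 2701
2701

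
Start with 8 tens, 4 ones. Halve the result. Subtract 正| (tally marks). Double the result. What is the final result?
Convert 8 tens, 4 ones (place-value notation) → 8×10 + 4 = 84 (decimal)
Start: 84
84 ÷ 2 = 42
Convert 正| (tally marks) → 5 + 1 = 6 (decimal)
42 - 6 = 36
36 × 2 = 72
72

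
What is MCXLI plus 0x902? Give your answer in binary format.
Convert MCXLI (Roman numeral) → 1000 + 100 + 40 + 1 = 1141 (decimal)
Convert 0x902 (hexadecimal) → 9×256 + 2 = 2306 (decimal)
Compute 1141 + 2306 = 3447
Convert 3447 (decimal) → 3447 = 2048 + 1024 + 256 + 64 + 32 + 16 + 4 + 2 + 1 → 0b110101110111 (binary)
0b110101110111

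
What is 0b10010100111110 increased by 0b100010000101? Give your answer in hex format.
Convert 0b10010100111110 (binary) → 8192 + 1024 + 256 + 32 + 16 + 8 + 4 + 2 = 9534 (decimal)
Convert 0b100010000101 (binary) → 2048 + 128 + 4 + 1 = 2181 (decimal)
Compute 9534 + 2181 = 11715
Convert 11715 (decimal) → 11715 = 2×4096 + 13×256 + 12×16 + 3 → 0x2DC3 (hexadecimal)
0x2DC3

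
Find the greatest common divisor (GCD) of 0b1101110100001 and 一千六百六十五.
Convert 0b1101110100001 (binary) → 4096 + 2048 + 512 + 256 + 128 + 32 + 1 = 7073 (decimal)
Convert 一千六百六十五 (Chinese numeral) → 1×1000 + 6×100 + 6×10 + 5 = 1665 (decimal)
Compute gcd(7073, 1665) = 1
1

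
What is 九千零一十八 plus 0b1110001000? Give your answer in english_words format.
Convert 九千零一十八 (Chinese numeral) → 9×1000 + 1×10 + 8 = 9018 (decimal)
Convert 0b1110001000 (binary) → 512 + 256 + 128 + 8 = 904 (decimal)
Compute 9018 + 904 = 9922
Convert 9922 (decimal) → 9922 = 9×1000 + 9×100 + 22 → nine thousand nine hundred twenty-two (English words)
nine thousand nine hundred twenty-two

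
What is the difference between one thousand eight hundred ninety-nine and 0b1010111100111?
Convert one thousand eight hundred ninety-nine (English words) → 1×1000 + 8×100 + 99 = 1899 (decimal)
Convert 0b1010111100111 (binary) → 4096 + 1024 + 256 + 128 + 64 + 32 + 4 + 2 + 1 = 5607 (decimal)
Difference: |1899 - 5607| = 3708
3708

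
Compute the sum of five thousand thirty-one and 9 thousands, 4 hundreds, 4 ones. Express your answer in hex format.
Convert five thousand thirty-one (English words) → 5×1000 + 31 = 5031 (decimal)
Convert 9 thousands, 4 hundreds, 4 ones (place-value notation) → 9×1000 + 4×100 + 4 = 9404 (decimal)
Compute 5031 + 9404 = 14435
Convert 14435 (decimal) → 14435 = 3×4096 + 8×256 + 6×16 + 3 → 0x3863 (hexadecimal)
0x3863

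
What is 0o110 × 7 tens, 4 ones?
Convert 0o110 (octal) → 1×64 + 1×8 = 72 (decimal)
Convert 7 tens, 4 ones (place-value notation) → 7×10 + 4 = 74 (decimal)
Compute 72 × 74 = 5328
5328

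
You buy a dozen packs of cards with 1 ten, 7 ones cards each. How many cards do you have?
Convert 1 ten, 7 ones (place-value notation) → 1×10 + 7 = 17 (decimal)
Convert a dozen (colloquial) → 12 (decimal)
Compute 17 × 12 = 204
204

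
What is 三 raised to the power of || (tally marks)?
Convert 三 (Chinese numeral) → 3 (decimal)
Convert || (tally marks) → 2 (decimal)
Compute 3 ^ 2 = 9
9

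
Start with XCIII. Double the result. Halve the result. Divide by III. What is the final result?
Convert XCIII (Roman numeral) → 90 + 1 + 1 + 1 = 93 (decimal)
Start: 93
93 × 2 = 186
186 ÷ 2 = 93
Convert III (Roman numeral) → 1 + 1 + 1 = 3 (decimal)
93 ÷ 3 = 31
31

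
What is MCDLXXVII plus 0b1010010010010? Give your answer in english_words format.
Convert MCDLXXVII (Roman numeral) → 1000 + 400 + 50 + 10 + 10 + 5 + 1 + 1 = 1477 (decimal)
Convert 0b1010010010010 (binary) → 4096 + 1024 + 128 + 16 + 2 = 5266 (decimal)
Compute 1477 + 5266 = 6743
Convert 6743 (decimal) → 6743 = 6×1000 + 7×100 + 43 → six thousand seven hundred forty-three (English words)
six thousand seven hundred forty-three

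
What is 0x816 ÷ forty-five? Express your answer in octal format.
Convert 0x816 (hexadecimal) → 8×256 + 1×16 + 6 = 2070 (decimal)
Convert forty-five (English words) → 45 (decimal)
Compute 2070 ÷ 45 = 46
Convert 46 (decimal) → 46 = 5×8 + 6 → 0o56 (octal)
0o56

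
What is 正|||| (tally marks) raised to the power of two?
Convert 正|||| (tally marks) → 5 + 4 = 9 (decimal)
Convert two (English words) → 2 (decimal)
Compute 9 ^ 2 = 81
81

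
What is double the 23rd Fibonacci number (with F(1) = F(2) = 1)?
The 23rd Fibonacci number (with F(1) = F(2) = 1) = 28657
Compute 28657 × 2 = 57314
57314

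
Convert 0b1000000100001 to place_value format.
Convert 0b1000000100001 (binary) → 4096 + 32 + 1 = 4129 (decimal)
Convert 4129 (decimal) → 4129 = 4×1000 + 1×100 + 2×10 + 9 → 4 thousands, 1 hundred, 2 tens, 9 ones (place-value notation)
4 thousands, 1 hundred, 2 tens, 9 ones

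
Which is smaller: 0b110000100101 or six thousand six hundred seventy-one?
Convert 0b110000100101 (binary) → 2048 + 1024 + 32 + 4 + 1 = 3109 (decimal)
Convert six thousand six hundred seventy-one (English words) → 6×1000 + 6×100 + 71 = 6671 (decimal)
Compare 3109 vs 6671: smaller = 3109
3109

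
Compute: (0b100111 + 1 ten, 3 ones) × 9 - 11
Convert 0b100111 (binary) → 32 + 4 + 2 + 1 = 39 (decimal)
Convert 1 ten, 3 ones (place-value notation) → 1×10 + 3 = 13 (decimal)
Expression in decimal: (39 + 13) × 9 - 11
Parentheses first: 39 + 13 = 52
Multiply: 52 × 9 = 468
Subtract: 468 - 11 = 457
457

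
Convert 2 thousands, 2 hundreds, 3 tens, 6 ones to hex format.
Convert 2 thousands, 2 hundreds, 3 tens, 6 ones (place-value notation) → 2×1000 + 2×100 + 3×10 + 6 = 2236 (decimal)
Convert 2236 (decimal) → 2236 = 8×256 + 11×16 + 12 → 0x8BC (hexadecimal)
0x8BC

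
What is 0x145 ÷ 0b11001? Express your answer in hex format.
Convert 0x145 (hexadecimal) → 1×256 + 4×16 + 5 = 325 (decimal)
Convert 0b11001 (binary) → 16 + 8 + 1 = 25 (decimal)
Compute 325 ÷ 25 = 13
Convert 13 (decimal) → 0xD (hexadecimal)
0xD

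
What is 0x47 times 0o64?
Convert 0x47 (hexadecimal) → 4×16 + 7 = 71 (decimal)
Convert 0o64 (octal) → 6×8 + 4 = 52 (decimal)
Compute 71 × 52 = 3692
3692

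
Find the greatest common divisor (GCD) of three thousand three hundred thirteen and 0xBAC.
Convert three thousand three hundred thirteen (English words) → 3×1000 + 3×100 + 13 = 3313 (decimal)
Convert 0xBAC (hexadecimal) → 11×256 + 10×16 + 12 = 2988 (decimal)
Compute gcd(3313, 2988) = 1
1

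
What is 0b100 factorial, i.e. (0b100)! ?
Convert 0b100 (binary) → 4 (decimal)
Compute 4! = 24
24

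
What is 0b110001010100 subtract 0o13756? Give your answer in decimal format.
Convert 0b110001010100 (binary) → 2048 + 1024 + 64 + 16 + 4 = 3156 (decimal)
Convert 0o13756 (octal) → 1×4096 + 3×512 + 7×64 + 5×8 + 6 = 6126 (decimal)
Compute 3156 - 6126 = -2970
-2970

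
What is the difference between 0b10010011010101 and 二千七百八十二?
Convert 0b10010011010101 (binary) → 8192 + 1024 + 128 + 64 + 16 + 4 + 1 = 9429 (decimal)
Convert 二千七百八十二 (Chinese numeral) → 2×1000 + 7×100 + 8×10 + 2 = 2782 (decimal)
Difference: |9429 - 2782| = 6647
6647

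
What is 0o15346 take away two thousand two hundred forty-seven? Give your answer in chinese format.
Convert 0o15346 (octal) → 1×4096 + 5×512 + 3×64 + 4×8 + 6 = 6886 (decimal)
Convert two thousand two hundred forty-seven (English words) → 2×1000 + 2×100 + 47 = 2247 (decimal)
Compute 6886 - 2247 = 4639
Convert 4639 (decimal) → 4639 = 4×1000 + 6×100 + 3×10 + 9 → 四千六百三十九 (Chinese numeral)
四千六百三十九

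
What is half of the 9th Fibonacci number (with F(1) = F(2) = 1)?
The 9th Fibonacci number (with F(1) = F(2) = 1): 1, 1, 2, 3, 5, 8, 13, 21, 34 → 34
Compute 34 ÷ 2 = 17
17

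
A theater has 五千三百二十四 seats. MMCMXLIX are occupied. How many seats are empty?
Convert 五千三百二十四 (Chinese numeral) → 5×1000 + 3×100 + 2×10 + 4 = 5324 (decimal)
Convert MMCMXLIX (Roman numeral) → 1000 + 1000 + 900 + 40 + 9 = 2949 (decimal)
Compute 5324 - 2949 = 2375
2375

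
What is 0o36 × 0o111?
Convert 0o36 (octal) → 3×8 + 6 = 30 (decimal)
Convert 0o111 (octal) → 1×64 + 1×8 + 1 = 73 (decimal)
Compute 30 × 73 = 2190
2190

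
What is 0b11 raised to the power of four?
Convert 0b11 (binary) → 2 + 1 = 3 (decimal)
Convert four (English words) → 4 (decimal)
Compute 3 ^ 4 = 81
81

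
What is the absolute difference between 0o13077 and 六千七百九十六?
Convert 0o13077 (octal) → 1×4096 + 3×512 + 7×8 + 7 = 5695 (decimal)
Convert 六千七百九十六 (Chinese numeral) → 6×1000 + 7×100 + 9×10 + 6 = 6796 (decimal)
Compute |5695 - 6796| = 1101
1101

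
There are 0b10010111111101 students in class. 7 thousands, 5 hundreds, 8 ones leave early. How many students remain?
Convert 0b10010111111101 (binary) → 8192 + 1024 + 256 + 128 + 64 + 32 + 16 + 8 + 4 + 1 = 9725 (decimal)
Convert 7 thousands, 5 hundreds, 8 ones (place-value notation) → 7×1000 + 5×100 + 8 = 7508 (decimal)
Compute 9725 - 7508 = 2217
2217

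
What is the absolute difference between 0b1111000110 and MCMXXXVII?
Convert 0b1111000110 (binary) → 512 + 256 + 128 + 64 + 4 + 2 = 966 (decimal)
Convert MCMXXXVII (Roman numeral) → 1000 + 900 + 10 + 10 + 10 + 5 + 1 + 1 = 1937 (decimal)
Compute |966 - 1937| = 971
971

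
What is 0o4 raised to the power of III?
Convert 0o4 (octal) → 4 (decimal)
Convert III (Roman numeral) → 1 + 1 + 1 = 3 (decimal)
Compute 4 ^ 3 = 64
64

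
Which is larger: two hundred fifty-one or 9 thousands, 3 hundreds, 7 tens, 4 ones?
Convert two hundred fifty-one (English words) → 2×100 + 51 = 251 (decimal)
Convert 9 thousands, 3 hundreds, 7 tens, 4 ones (place-value notation) → 9×1000 + 3×100 + 7×10 + 4 = 9374 (decimal)
Compare 251 vs 9374: larger = 9374
9374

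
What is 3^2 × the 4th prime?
Convert 3^2 (power) → 9 (decimal)
Convert the 4th prime (prime index) → 7 (decimal)
Compute 9 × 7 = 63
63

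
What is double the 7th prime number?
The 7th prime number = 17
Compute 17 × 2 = 34
34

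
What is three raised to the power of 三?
Convert three (English words) → 3 (decimal)
Convert 三 (Chinese numeral) → 3 (decimal)
Compute 3 ^ 3 = 27
27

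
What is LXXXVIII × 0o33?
Convert LXXXVIII (Roman numeral) → 50 + 10 + 10 + 10 + 5 + 1 + 1 + 1 = 88 (decimal)
Convert 0o33 (octal) → 3×8 + 3 = 27 (decimal)
Compute 88 × 27 = 2376
2376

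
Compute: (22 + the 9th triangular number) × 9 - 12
Convert the 9th triangular number (triangular index) → 9×10/2 = 45 (decimal)
Expression in decimal: (22 + 45) × 9 - 12
Parentheses first: 22 + 45 = 67
Multiply: 67 × 9 = 603
Subtract: 603 - 12 = 591
591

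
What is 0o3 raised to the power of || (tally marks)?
Convert 0o3 (octal) → 3 (decimal)
Convert || (tally marks) → 2 (decimal)
Compute 3 ^ 2 = 9
9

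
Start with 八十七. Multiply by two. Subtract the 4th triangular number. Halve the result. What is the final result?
Convert 八十七 (Chinese numeral) → 8×10 + 7 = 87 (decimal)
Start: 87
Convert two (English words) → 2 (decimal)
87 × 2 = 174
Convert the 4th triangular number (triangular index) → 4×5/2 = 10 (decimal)
174 - 10 = 164
164 ÷ 2 = 82
82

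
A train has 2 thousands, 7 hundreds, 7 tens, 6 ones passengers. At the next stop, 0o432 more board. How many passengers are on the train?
Convert 2 thousands, 7 hundreds, 7 tens, 6 ones (place-value notation) → 2×1000 + 7×100 + 7×10 + 6 = 2776 (decimal)
Convert 0o432 (octal) → 4×64 + 3×8 + 2 = 282 (decimal)
Compute 2776 + 282 = 3058
3058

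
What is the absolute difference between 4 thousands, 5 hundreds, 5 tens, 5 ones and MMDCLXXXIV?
Convert 4 thousands, 5 hundreds, 5 tens, 5 ones (place-value notation) → 4×1000 + 5×100 + 5×10 + 5 = 4555 (decimal)
Convert MMDCLXXXIV (Roman numeral) → 1000 + 1000 + 500 + 100 + 50 + 10 + 10 + 10 + 4 = 2684 (decimal)
Compute |4555 - 2684| = 1871
1871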